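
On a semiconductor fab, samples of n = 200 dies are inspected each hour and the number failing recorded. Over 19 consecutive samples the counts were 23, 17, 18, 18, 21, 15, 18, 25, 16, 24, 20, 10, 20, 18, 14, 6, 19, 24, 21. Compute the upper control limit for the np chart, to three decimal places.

30.484

p̄ = Σdᵢ / (k·n) = 347 / (19 × 200) = 0.09132
UCL = np̄ + 3·√(np̄(1−p̄)) = 18.2632 + 3 × √(18.2632×0.90868) = 18.2632 + 3 × 4.0738 = 30.4844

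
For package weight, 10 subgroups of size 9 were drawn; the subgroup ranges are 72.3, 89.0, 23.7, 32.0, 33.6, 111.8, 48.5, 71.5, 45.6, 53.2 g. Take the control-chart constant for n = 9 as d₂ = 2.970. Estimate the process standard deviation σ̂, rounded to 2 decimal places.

R̄ = (72.3 + 89.0 + 23.7 + 32.0 + 33.6 + 111.8 + 48.5 + 71.5 + 45.6 + 53.2) / 10 = 58.1200
σ̂ = R̄ / d₂ = 58.1200 / 2.970 = 19.5690

19.57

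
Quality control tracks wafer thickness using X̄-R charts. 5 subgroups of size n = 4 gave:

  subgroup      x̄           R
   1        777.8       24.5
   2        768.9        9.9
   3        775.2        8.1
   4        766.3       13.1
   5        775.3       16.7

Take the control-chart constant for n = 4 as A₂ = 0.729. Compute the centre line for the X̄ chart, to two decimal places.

772.70

X̄̄ = (777.8 + 768.9 + 775.2 + 766.3 + 775.3) / 5 = 3863.5000 / 5 = 772.7000
CL = X̄̄ = 772.7000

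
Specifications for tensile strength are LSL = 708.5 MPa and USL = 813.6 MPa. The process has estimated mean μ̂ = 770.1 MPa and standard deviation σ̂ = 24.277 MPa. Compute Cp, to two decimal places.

Cp = (USL − LSL) / (6σ̂) = (813.6 − 708.5) / (6 × 24.277) = 105.1000 / 145.6620 = 0.7215

0.72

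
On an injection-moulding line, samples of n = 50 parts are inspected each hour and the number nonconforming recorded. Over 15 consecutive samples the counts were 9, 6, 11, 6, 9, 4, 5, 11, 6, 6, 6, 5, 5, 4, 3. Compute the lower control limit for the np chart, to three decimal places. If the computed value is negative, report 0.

0.000

p̄ = Σdᵢ / (k·n) = 96 / (15 × 50) = 0.12800
LCL = np̄ − 3·√(np̄(1−p̄)) = 6.4000 − 3 × 2.3624 = -0.6871 → 0 (negative, so LCL = 0)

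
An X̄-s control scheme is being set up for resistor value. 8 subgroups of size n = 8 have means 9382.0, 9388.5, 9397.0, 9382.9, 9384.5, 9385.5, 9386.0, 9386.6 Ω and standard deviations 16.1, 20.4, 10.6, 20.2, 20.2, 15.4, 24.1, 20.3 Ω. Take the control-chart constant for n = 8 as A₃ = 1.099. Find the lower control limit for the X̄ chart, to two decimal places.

9366.39

X̄̄ = (9382.0 + 9388.5 + 9397.0 + 9382.9 + 9384.5 + 9385.5 + 9386.0 + 9386.6) / 8 = 9386.6250
s̄ = (16.1 + 20.4 + 10.6 + 20.2 + 20.2 + 15.4 + 24.1 + 20.3) / 8 = 18.4125
LCL = X̄̄ − A₃·s̄ = 9386.6250 − 1.099 × 18.4125 = 9366.3897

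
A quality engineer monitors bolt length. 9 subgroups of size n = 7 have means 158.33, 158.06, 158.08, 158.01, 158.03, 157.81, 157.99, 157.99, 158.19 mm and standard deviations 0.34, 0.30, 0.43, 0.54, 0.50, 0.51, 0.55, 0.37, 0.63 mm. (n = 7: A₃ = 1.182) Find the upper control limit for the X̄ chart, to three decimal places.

158.602

X̄̄ = (158.33 + 158.06 + 158.08 + 158.01 + 158.03 + 157.81 + 157.99 + 157.99 + 158.19) / 9 = 158.0544
s̄ = (0.34 + 0.30 + 0.43 + 0.54 + 0.50 + 0.51 + 0.55 + 0.37 + 0.63) / 9 = 0.4633
UCL = X̄̄ + A₃·s̄ = 158.0544 + 1.182 × 0.4633 = 158.6021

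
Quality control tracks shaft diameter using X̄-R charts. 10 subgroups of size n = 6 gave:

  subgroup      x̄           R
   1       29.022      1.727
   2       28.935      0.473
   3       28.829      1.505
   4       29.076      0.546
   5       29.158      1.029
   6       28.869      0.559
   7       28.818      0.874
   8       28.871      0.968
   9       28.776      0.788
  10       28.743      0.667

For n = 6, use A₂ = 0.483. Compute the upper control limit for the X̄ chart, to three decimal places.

X̄̄ = (29.022 + 28.935 + 28.829 + 29.076 + 29.158 + 28.869 + 28.818 + 28.871 + 28.776 + 28.743) / 10 = 289.0970 / 10 = 28.9097
R̄ = (1.727 + 0.473 + 1.505 + 0.546 + 1.029 + 0.559 + 0.874 + 0.968 + 0.788 + 0.667) / 10 = 9.1360 / 10 = 0.9136
UCL = X̄̄ + A₂·R̄ = 28.9097 + 0.483 × 0.9136 = 29.3510

29.351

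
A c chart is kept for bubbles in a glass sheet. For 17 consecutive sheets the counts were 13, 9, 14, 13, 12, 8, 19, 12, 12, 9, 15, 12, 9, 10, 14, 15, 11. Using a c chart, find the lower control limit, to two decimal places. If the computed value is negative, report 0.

c̄ = (13 + 9 + 14 + 13 + 12 + 8 + 19 + 12 + 12 + 9 + 15 + 12 + 9 + 10 + 14 + 15 + 11) / 17 = 207 / 17 = 12.1765
LCL = c̄ − 3√c̄ = 12.1765 − 3 × 3.4895 = 1.7080

1.71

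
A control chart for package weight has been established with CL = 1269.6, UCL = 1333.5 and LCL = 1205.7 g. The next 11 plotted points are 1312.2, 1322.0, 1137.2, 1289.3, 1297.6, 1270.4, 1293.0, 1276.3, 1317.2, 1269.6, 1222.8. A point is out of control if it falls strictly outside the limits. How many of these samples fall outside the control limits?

Compare each point to [1205.7, 1333.5]: sample 3 = 1137.2 < LCL.

1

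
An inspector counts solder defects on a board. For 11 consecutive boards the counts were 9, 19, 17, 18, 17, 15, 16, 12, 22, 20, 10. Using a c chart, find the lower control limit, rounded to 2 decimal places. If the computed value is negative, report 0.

c̄ = (9 + 19 + 17 + 18 + 17 + 15 + 16 + 12 + 22 + 20 + 10) / 11 = 175 / 11 = 15.9091
LCL = c̄ − 3√c̄ = 15.9091 − 3 × 3.9886 = 3.9432

3.94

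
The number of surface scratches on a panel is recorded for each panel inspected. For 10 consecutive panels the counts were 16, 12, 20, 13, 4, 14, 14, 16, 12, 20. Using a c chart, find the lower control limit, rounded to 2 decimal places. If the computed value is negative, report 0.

c̄ = (16 + 12 + 20 + 13 + 4 + 14 + 14 + 16 + 12 + 20) / 10 = 141 / 10 = 14.1000
LCL = c̄ − 3√c̄ = 14.1000 − 3 × 3.7550 = 2.8350

2.84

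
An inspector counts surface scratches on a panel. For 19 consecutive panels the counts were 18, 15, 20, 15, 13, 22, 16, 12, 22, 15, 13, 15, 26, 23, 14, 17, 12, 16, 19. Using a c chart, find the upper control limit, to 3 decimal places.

c̄ = (18 + 15 + 20 + 15 + 13 + 22 + 16 + 12 + 22 + 15 + 13 + 15 + 26 + 23 + 14 + 17 + 12 + 16 + 19) / 19 = 323 / 19 = 17.0000
UCL = c̄ + 3√c̄ = 17.0000 + 3 × √17.0000 = 17.0000 + 3 × 4.1231 = 29.3693

29.369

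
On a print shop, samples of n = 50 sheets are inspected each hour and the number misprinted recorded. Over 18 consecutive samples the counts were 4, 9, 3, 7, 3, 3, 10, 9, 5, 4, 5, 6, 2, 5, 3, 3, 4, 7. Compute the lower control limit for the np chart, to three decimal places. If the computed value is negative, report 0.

0.000

p̄ = Σdᵢ / (k·n) = 92 / (18 × 50) = 0.10222
LCL = np̄ − 3·√(np̄(1−p̄)) = 5.1111 − 3 × 2.1421 = -1.3152 → 0 (negative, so LCL = 0)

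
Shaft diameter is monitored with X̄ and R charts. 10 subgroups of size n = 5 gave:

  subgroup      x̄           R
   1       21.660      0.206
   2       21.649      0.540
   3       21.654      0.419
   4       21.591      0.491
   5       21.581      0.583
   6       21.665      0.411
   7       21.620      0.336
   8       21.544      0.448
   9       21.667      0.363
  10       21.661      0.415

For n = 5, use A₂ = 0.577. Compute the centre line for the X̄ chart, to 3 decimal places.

X̄̄ = (21.660 + 21.649 + 21.654 + 21.591 + 21.581 + 21.665 + 21.620 + 21.544 + 21.667 + 21.661) / 10 = 216.2920 / 10 = 21.6292
CL = X̄̄ = 21.6292

21.629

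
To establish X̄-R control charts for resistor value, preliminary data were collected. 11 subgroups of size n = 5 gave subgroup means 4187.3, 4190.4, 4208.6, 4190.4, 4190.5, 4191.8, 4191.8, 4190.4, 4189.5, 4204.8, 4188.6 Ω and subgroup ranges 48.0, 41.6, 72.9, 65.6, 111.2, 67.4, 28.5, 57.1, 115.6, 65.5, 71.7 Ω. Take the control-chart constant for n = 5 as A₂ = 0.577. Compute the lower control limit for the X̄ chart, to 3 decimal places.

4154.016

X̄̄ = (4187.3 + 4190.4 + 4208.6 + 4190.4 + 4190.5 + 4191.8 + 4191.8 + 4190.4 + 4189.5 + 4204.8 + 4188.6) / 11 = 46124.1000 / 11 = 4193.1000
R̄ = (48.0 + 41.6 + 72.9 + 65.6 + 111.2 + 67.4 + 28.5 + 57.1 + 115.6 + 65.5 + 71.7) / 11 = 745.1000 / 11 = 67.7364
LCL = X̄̄ − A₂·R̄ = 4193.1000 − 0.577 × 67.7364 = 4154.0161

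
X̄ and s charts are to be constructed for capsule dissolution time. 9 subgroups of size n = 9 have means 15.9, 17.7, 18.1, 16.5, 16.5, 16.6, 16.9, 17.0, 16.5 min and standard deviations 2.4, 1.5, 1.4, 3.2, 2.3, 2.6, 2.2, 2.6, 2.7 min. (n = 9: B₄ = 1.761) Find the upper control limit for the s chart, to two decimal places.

4.09

s̄ = (2.4 + 1.5 + 1.4 + 3.2 + 2.3 + 2.6 + 2.2 + 2.6 + 2.7) / 9 = 2.3222
UCL_s = B₄·s̄ = 1.761 × 2.3222 = 4.0894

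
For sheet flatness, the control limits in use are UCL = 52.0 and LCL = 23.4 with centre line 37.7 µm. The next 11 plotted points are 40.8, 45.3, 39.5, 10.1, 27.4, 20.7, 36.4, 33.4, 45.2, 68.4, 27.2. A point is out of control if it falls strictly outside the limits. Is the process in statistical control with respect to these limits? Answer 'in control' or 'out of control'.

Compare each point to [23.4, 52.0]: sample 4 = 10.1 < LCL; sample 6 = 20.7 < LCL; sample 10 = 68.4 > UCL.

out of control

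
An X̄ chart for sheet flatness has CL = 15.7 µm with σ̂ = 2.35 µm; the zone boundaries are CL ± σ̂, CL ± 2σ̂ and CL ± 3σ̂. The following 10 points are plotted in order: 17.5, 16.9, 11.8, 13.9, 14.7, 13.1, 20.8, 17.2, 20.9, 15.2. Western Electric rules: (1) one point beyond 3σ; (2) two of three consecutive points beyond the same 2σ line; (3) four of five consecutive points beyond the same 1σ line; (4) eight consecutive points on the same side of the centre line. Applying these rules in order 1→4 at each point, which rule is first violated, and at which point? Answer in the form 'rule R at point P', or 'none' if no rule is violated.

Zone of each point (C = within 1σ̂, B = 1σ̂–2σ̂, A = 2σ̂–3σ̂, * = beyond 3σ̂; sign = side of CL): 1:+C, 2:+C, 3:-B, 4:-C, 5:-C, 6:-B, 7:+A, 8:+C, 9:+A, 10:-C
Rule 2 (two of three consecutive points beyond the same 2σ limit) is satisfied at point 9.

rule 2 at point 9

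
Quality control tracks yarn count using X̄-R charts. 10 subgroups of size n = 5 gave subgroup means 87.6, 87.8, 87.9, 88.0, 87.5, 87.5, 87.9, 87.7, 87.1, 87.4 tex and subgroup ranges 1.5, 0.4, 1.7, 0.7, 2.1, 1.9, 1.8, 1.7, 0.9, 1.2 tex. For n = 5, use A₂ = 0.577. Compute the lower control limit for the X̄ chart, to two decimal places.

86.84

X̄̄ = (87.6 + 87.8 + 87.9 + 88.0 + 87.5 + 87.5 + 87.9 + 87.7 + 87.1 + 87.4) / 10 = 876.4000 / 10 = 87.6400
R̄ = (1.5 + 0.4 + 1.7 + 0.7 + 2.1 + 1.9 + 1.8 + 1.7 + 0.9 + 1.2) / 10 = 13.9000 / 10 = 1.3900
LCL = X̄̄ − A₂·R̄ = 87.6400 − 0.577 × 1.3900 = 86.8380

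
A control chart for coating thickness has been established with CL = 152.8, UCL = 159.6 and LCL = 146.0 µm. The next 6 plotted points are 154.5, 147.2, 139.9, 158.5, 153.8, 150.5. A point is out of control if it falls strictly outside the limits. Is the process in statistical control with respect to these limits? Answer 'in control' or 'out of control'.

out of control

Compare each point to [146.0, 159.6]: sample 3 = 139.9 < LCL.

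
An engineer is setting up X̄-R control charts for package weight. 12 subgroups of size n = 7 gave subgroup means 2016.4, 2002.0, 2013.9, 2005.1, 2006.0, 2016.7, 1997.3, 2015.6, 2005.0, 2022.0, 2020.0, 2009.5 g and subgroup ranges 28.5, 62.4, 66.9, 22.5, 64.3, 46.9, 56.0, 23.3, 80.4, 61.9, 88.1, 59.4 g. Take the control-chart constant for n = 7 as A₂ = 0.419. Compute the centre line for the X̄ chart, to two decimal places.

2010.79

X̄̄ = (2016.4 + 2002.0 + 2013.9 + 2005.1 + 2006.0 + 2016.7 + 1997.3 + 2015.6 + 2005.0 + 2022.0 + 2020.0 + 2009.5) / 12 = 24129.5000 / 12 = 2010.7917
CL = X̄̄ = 2010.7917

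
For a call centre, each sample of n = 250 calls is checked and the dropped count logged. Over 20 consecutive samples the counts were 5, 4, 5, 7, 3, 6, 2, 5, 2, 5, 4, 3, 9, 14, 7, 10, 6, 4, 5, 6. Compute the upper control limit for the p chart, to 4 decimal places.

p̄ = Σdᵢ / (k·n) = 112 / (20 × 250) = 0.02240
UCL = p̄ + 3·√(p̄(1−p̄)/n) = 0.02240 + 3 × √(0.02240×0.97760/250) = 0.02240 + 3 × 0.00936 = 0.05048

0.0505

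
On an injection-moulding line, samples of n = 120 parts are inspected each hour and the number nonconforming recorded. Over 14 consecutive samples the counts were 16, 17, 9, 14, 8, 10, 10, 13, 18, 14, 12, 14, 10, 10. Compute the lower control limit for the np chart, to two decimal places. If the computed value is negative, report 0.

p̄ = Σdᵢ / (k·n) = 175 / (14 × 120) = 0.10417
LCL = np̄ − 3·√(np̄(1−p̄)) = 12.5000 − 3 × 3.3463 = 2.4610

2.46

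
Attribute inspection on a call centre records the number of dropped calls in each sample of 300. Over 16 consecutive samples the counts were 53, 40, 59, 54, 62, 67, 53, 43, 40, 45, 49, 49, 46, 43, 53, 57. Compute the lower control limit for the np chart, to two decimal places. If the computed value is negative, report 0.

p̄ = Σdᵢ / (k·n) = 813 / (16 × 300) = 0.16937
LCL = np̄ − 3·√(np̄(1−p̄)) = 50.8125 − 3 × 6.4966 = 31.3226

31.32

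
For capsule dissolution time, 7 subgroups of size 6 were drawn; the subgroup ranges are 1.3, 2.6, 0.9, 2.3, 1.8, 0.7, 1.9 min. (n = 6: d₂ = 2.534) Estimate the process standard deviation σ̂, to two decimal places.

0.65

R̄ = (1.3 + 2.6 + 0.9 + 2.3 + 1.8 + 0.7 + 1.9) / 7 = 1.6429
σ̂ = R̄ / d₂ = 1.6429 / 2.534 = 0.6483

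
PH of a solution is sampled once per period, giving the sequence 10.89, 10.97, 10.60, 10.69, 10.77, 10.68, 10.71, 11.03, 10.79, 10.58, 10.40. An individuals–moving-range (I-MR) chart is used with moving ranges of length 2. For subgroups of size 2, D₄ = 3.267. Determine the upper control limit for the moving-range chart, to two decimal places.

0.55

Moving ranges: 0.08, 0.37, 0.09, 0.08, 0.09, 0.03, 0.32, 0.24, 0.21, 0.18; M̄R̄ = 1.6900 / 10 = 0.1690
UCL_MR = D₄·M̄R̄ = 3.267 × 0.1690 = 0.5521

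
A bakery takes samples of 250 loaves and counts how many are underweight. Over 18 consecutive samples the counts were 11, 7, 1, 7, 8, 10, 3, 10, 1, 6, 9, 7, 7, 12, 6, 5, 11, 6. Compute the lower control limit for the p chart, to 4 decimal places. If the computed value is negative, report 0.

0.0000

p̄ = Σdᵢ / (k·n) = 127 / (18 × 250) = 0.02822
LCL = p̄ − 3·√(p̄(1−p̄)/n) = 0.02822 − 3 × 0.01047 = -0.00320 → 0 (negative, so LCL = 0)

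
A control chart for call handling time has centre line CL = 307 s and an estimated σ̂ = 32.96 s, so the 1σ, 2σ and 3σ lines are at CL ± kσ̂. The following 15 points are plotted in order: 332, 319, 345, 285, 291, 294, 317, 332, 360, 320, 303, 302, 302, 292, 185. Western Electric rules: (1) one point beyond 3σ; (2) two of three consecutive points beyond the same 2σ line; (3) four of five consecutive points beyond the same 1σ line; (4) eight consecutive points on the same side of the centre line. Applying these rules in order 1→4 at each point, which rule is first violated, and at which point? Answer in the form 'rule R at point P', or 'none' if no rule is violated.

Zone of each point (C = within 1σ̂, B = 1σ̂–2σ̂, A = 2σ̂–3σ̂, * = beyond 3σ̂; sign = side of CL): 1:+C, 2:+C, 3:+B, 4:-C, 5:-C, 6:-C, 7:+C, 8:+C, 9:+B, 10:+C, 11:-C, 12:-C, 13:-C, 14:-C, 15:-*
Rule 1 (one point beyond the 3σ limits) is satisfied at point 15.

rule 1 at point 15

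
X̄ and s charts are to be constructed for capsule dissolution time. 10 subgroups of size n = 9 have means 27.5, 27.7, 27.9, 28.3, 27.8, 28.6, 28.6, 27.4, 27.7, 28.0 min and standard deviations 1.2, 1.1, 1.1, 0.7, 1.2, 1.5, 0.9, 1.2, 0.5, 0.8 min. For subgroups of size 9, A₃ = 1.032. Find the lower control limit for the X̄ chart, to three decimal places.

26.897

X̄̄ = (27.5 + 27.7 + 27.9 + 28.3 + 27.8 + 28.6 + 28.6 + 27.4 + 27.7 + 28.0) / 10 = 27.9500
s̄ = (1.2 + 1.1 + 1.1 + 0.7 + 1.2 + 1.5 + 0.9 + 1.2 + 0.5 + 0.8) / 10 = 1.0200
LCL = X̄̄ − A₃·s̄ = 27.9500 − 1.032 × 1.0200 = 26.8974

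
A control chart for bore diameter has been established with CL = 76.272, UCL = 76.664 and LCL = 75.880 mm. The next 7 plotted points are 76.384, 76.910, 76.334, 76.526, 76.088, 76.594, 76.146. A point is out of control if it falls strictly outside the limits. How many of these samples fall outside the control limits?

Compare each point to [75.880, 76.664]: sample 2 = 76.910 > UCL.

1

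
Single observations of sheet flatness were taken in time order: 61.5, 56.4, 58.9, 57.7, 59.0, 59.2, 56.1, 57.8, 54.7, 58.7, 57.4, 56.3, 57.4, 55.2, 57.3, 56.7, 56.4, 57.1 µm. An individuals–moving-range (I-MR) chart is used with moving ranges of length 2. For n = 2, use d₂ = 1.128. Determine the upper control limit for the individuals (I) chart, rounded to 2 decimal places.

62.38

X̄ = (61.5 + 56.4 + 58.9 + 57.7 + 59.0 + 59.2 + 56.1 + 57.8 + 54.7 + 58.7 + 57.4 + 56.3 + 57.4 + 55.2 + 57.3 + 56.7 + 56.4 + 57.1) / 18 = 57.4333
Moving ranges: 5.1, 2.5, 1.2, 1.3, 0.2, 3.1, 1.7, 3.1, 4.0, 1.3, 1.1, 1.1, 2.2, 2.1, 0.6, 0.3, 0.7; M̄R̄ = 31.6000 / 17 = 1.8588
UCL = X̄ + 3·M̄R̄/d₂ = 57.4333 + 3 × 1.8588 / 1.128 = 62.3770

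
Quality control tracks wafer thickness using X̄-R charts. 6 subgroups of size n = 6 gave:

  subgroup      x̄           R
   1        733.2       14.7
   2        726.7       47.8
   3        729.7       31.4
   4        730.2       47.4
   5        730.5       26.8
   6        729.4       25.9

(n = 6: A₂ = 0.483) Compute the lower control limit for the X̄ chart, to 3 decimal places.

X̄̄ = (733.2 + 726.7 + 729.7 + 730.2 + 730.5 + 729.4) / 6 = 4379.7000 / 6 = 729.9500
R̄ = (14.7 + 47.8 + 31.4 + 47.4 + 26.8 + 25.9) / 6 = 194.0000 / 6 = 32.3333
LCL = X̄̄ − A₂·R̄ = 729.9500 − 0.483 × 32.3333 = 714.3330

714.333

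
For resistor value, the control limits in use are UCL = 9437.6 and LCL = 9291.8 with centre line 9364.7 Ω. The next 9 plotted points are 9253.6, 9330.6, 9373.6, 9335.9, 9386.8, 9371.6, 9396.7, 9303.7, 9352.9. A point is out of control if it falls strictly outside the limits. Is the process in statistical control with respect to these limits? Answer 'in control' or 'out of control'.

out of control

Compare each point to [9291.8, 9437.6]: sample 1 = 9253.6 < LCL.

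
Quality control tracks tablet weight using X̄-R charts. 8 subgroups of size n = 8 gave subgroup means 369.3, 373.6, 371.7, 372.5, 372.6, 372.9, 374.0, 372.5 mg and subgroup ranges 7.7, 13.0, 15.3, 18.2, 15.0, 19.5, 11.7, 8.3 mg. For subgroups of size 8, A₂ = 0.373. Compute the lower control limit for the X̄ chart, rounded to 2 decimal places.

367.32

X̄̄ = (369.3 + 373.6 + 371.7 + 372.5 + 372.6 + 372.9 + 374.0 + 372.5) / 8 = 2979.1000 / 8 = 372.3875
R̄ = (7.7 + 13.0 + 15.3 + 18.2 + 15.0 + 19.5 + 11.7 + 8.3) / 8 = 108.7000 / 8 = 13.5875
LCL = X̄̄ − A₂·R̄ = 372.3875 − 0.373 × 13.5875 = 367.3194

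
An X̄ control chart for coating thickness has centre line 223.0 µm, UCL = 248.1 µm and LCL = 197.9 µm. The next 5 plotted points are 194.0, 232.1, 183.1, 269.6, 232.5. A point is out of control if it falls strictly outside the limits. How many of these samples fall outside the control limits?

Compare each point to [197.9, 248.1]: sample 1 = 194.0 < LCL; sample 3 = 183.1 < LCL; sample 4 = 269.6 > UCL.

3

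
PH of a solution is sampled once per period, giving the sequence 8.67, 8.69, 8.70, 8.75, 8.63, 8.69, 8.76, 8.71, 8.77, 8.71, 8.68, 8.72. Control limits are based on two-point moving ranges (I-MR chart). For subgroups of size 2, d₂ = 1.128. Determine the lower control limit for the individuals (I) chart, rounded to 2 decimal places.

8.57

X̄ = (8.67 + 8.69 + 8.70 + 8.75 + 8.63 + 8.69 + 8.76 + 8.71 + 8.77 + 8.71 + 8.68 + 8.72) / 12 = 8.7067
Moving ranges: 0.02, 0.01, 0.05, 0.12, 0.06, 0.07, 0.05, 0.06, 0.06, 0.03, 0.04; M̄R̄ = 0.5700 / 11 = 0.0518
LCL = X̄ − 3·M̄R̄/d₂ = 8.7067 − 3 × 0.0518 / 1.128 = 8.5689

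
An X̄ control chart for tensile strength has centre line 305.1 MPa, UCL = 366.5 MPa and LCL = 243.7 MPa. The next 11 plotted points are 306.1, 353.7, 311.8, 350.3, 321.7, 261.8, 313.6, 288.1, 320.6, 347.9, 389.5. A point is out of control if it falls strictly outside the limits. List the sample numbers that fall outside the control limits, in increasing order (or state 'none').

11

Compare each point to [243.7, 366.5]: sample 11 = 389.5 > UCL.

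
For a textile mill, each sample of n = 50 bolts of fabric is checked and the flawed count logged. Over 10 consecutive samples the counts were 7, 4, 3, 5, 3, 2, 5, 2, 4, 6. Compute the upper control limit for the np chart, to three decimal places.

p̄ = Σdᵢ / (k·n) = 41 / (10 × 50) = 0.08200
UCL = np̄ + 3·√(np̄(1−p̄)) = 4.1000 + 3 × √(4.1000×0.91800) = 4.1000 + 3 × 1.9401 = 9.9202

9.920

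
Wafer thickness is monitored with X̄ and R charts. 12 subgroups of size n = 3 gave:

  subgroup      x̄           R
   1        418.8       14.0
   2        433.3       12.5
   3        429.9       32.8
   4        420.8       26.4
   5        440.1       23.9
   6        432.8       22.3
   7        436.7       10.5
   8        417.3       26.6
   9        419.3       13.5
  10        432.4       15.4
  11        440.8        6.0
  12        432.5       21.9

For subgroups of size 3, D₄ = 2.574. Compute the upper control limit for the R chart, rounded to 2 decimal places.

48.43

R̄ = (14.0 + 12.5 + 32.8 + 26.4 + 23.9 + 22.3 + 10.5 + 26.6 + 13.5 + 15.4 + 6.0 + 21.9) / 12 = 225.8000 / 12 = 18.8167
UCL_R = D₄·R̄ = 2.574 × 18.8167 = 48.4341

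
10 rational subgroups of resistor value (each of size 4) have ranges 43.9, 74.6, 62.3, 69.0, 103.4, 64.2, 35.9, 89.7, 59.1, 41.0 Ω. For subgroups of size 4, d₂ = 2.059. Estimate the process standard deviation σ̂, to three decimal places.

R̄ = (43.9 + 74.6 + 62.3 + 69.0 + 103.4 + 64.2 + 35.9 + 89.7 + 59.1 + 41.0) / 10 = 64.3100
σ̂ = R̄ / d₂ = 64.3100 / 2.059 = 31.2336

31.234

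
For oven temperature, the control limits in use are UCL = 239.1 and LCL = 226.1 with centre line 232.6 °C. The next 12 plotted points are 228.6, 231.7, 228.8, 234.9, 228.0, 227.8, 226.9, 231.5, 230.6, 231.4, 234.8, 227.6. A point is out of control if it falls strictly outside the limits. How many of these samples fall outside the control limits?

0

All 12 points lie within [226.1, 239.1].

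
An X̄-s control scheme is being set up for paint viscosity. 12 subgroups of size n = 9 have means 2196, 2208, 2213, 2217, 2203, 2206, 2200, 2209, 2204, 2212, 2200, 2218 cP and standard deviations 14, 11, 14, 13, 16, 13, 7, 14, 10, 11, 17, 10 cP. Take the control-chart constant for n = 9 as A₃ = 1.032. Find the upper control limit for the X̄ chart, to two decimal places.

X̄̄ = (2196 + 2208 + 2213 + 2217 + 2203 + 2206 + 2200 + 2209 + 2204 + 2212 + 2200 + 2218) / 12 = 2207.1667
s̄ = (14 + 11 + 14 + 13 + 16 + 13 + 7 + 14 + 10 + 11 + 17 + 10) / 12 = 12.5000
UCL = X̄̄ + A₃·s̄ = 2207.1667 + 1.032 × 12.5000 = 2220.0667

2220.07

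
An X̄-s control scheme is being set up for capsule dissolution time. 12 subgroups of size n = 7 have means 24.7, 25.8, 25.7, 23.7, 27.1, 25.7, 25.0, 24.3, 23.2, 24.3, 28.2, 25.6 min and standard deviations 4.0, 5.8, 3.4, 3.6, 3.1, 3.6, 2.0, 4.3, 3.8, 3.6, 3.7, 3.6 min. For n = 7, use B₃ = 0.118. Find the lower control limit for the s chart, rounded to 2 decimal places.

0.44

s̄ = (4.0 + 5.8 + 3.4 + 3.6 + 3.1 + 3.6 + 2.0 + 4.3 + 3.8 + 3.6 + 3.7 + 3.6) / 12 = 3.7083
LCL_s = B₃·s̄ = 0.118 × 3.7083 = 0.4376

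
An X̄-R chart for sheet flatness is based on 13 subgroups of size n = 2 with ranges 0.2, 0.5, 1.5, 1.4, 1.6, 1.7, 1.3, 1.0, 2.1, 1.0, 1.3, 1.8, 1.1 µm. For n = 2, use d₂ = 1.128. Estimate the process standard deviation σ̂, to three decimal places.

R̄ = (0.2 + 0.5 + 1.5 + 1.4 + 1.6 + 1.7 + 1.3 + 1.0 + 2.1 + 1.0 + 1.3 + 1.8 + 1.1) / 13 = 1.2692
σ̂ = R̄ / d₂ = 1.2692 / 1.128 = 1.1252

1.125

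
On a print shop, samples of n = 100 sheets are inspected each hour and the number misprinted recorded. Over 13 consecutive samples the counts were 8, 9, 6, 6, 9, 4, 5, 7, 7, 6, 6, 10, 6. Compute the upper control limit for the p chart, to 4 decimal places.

0.1442

p̄ = Σdᵢ / (k·n) = 89 / (13 × 100) = 0.06846
UCL = p̄ + 3·√(p̄(1−p̄)/n) = 0.06846 + 3 × √(0.06846×0.93154/100) = 0.06846 + 3 × 0.02525 = 0.14422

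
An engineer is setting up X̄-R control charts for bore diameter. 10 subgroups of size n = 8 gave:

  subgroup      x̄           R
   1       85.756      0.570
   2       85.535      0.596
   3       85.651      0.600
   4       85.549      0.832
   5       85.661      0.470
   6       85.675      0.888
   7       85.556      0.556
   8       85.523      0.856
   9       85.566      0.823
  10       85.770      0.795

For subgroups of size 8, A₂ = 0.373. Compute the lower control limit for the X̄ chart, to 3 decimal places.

85.364

X̄̄ = (85.756 + 85.535 + 85.651 + 85.549 + 85.661 + 85.675 + 85.556 + 85.523 + 85.566 + 85.770) / 10 = 856.2420 / 10 = 85.6242
R̄ = (0.570 + 0.596 + 0.600 + 0.832 + 0.470 + 0.888 + 0.556 + 0.856 + 0.823 + 0.795) / 10 = 6.9860 / 10 = 0.6986
LCL = X̄̄ − A₂·R̄ = 85.6242 − 0.373 × 0.6986 = 85.3636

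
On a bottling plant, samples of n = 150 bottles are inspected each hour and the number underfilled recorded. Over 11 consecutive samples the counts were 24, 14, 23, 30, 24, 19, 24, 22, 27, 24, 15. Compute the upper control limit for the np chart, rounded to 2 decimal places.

p̄ = Σdᵢ / (k·n) = 246 / (11 × 150) = 0.14909
UCL = np̄ + 3·√(np̄(1−p̄)) = 22.3636 + 3 × √(22.3636×0.85091) = 22.3636 + 3 × 4.3623 = 35.4505

35.45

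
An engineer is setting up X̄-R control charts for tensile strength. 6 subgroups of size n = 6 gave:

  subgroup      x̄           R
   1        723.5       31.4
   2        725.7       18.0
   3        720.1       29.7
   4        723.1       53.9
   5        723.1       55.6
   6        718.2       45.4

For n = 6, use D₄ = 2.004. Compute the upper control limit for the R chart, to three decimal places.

R̄ = (31.4 + 18.0 + 29.7 + 53.9 + 55.6 + 45.4) / 6 = 234.0000 / 6 = 39.0000
UCL_R = D₄·R̄ = 2.004 × 39.0000 = 78.1560

78.156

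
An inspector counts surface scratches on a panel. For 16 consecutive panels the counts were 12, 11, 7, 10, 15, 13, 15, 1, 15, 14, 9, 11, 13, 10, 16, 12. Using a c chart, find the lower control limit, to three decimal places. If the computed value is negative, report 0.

1.327

c̄ = (12 + 11 + 7 + 10 + 15 + 13 + 15 + 1 + 15 + 14 + 9 + 11 + 13 + 10 + 16 + 12) / 16 = 184 / 16 = 11.5000
LCL = c̄ − 3√c̄ = 11.5000 − 3 × 3.3912 = 1.3265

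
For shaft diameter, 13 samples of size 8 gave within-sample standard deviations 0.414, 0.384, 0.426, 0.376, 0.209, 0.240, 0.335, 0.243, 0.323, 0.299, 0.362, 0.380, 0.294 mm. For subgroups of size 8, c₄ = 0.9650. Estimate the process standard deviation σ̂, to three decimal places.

0.342

s̄ = (0.414 + 0.384 + 0.426 + 0.376 + 0.209 + 0.240 + 0.335 + 0.243 + 0.323 + 0.299 + 0.362 + 0.380 + 0.294) / 13 = 0.3296
σ̂ = s̄ / c₄ = 0.3296 / 0.9650 = 0.3416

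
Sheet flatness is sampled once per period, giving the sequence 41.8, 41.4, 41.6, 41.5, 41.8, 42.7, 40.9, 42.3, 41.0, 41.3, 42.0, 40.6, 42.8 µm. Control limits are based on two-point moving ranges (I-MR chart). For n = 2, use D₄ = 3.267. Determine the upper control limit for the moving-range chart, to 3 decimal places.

Moving ranges: 0.4, 0.2, 0.1, 0.3, 0.9, 1.8, 1.4, 1.3, 0.3, 0.7, 1.4, 2.2; M̄R̄ = 11.0000 / 12 = 0.9167
UCL_MR = D₄·M̄R̄ = 3.267 × 0.9167 = 2.9947

2.995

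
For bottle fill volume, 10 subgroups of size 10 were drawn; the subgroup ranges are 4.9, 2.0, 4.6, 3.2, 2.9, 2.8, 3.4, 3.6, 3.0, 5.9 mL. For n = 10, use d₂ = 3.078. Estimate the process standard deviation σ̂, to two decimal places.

R̄ = (4.9 + 2.0 + 4.6 + 3.2 + 2.9 + 2.8 + 3.4 + 3.6 + 3.0 + 5.9) / 10 = 3.6300
σ̂ = R̄ / d₂ = 3.6300 / 3.078 = 1.1793

1.18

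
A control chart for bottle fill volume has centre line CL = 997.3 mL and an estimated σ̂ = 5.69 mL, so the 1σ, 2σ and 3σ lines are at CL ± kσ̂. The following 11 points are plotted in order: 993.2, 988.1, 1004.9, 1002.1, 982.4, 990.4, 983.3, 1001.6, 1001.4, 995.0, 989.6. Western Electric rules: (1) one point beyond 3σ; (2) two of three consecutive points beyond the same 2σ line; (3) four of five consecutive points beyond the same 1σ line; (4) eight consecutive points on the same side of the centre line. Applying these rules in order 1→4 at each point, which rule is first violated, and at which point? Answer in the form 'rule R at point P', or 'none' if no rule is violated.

Zone of each point (C = within 1σ̂, B = 1σ̂–2σ̂, A = 2σ̂–3σ̂, * = beyond 3σ̂; sign = side of CL): 1:-C, 2:-B, 3:+B, 4:+C, 5:-A, 6:-B, 7:-A, 8:+C, 9:+C, 10:-C, 11:-B
Rule 2 (two of three consecutive points beyond the same 2σ limit) is satisfied at point 7.

rule 2 at point 7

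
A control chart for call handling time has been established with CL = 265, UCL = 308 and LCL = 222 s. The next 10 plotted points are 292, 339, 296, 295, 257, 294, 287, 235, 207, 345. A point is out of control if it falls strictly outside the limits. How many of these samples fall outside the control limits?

3

Compare each point to [222, 308]: sample 2 = 339 > UCL; sample 9 = 207 < LCL; sample 10 = 345 > UCL.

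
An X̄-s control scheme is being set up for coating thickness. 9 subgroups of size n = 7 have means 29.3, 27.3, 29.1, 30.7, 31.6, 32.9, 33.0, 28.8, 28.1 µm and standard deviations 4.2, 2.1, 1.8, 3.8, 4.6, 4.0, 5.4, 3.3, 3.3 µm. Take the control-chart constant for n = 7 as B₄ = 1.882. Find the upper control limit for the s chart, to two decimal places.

s̄ = (4.2 + 2.1 + 1.8 + 3.8 + 4.6 + 4.0 + 5.4 + 3.3 + 3.3) / 9 = 3.6111
UCL_s = B₄·s̄ = 1.882 × 3.6111 = 6.7961

6.80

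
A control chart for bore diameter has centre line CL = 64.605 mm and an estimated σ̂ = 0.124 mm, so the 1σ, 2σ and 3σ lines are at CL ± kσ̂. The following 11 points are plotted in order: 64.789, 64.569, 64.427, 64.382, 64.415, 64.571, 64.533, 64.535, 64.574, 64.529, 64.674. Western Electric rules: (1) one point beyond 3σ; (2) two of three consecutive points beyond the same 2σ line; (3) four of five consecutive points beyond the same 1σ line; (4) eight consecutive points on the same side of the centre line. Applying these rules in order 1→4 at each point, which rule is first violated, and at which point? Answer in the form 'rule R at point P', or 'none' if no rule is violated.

rule 4 at point 9

Zone of each point (C = within 1σ̂, B = 1σ̂–2σ̂, A = 2σ̂–3σ̂, * = beyond 3σ̂; sign = side of CL): 1:+B, 2:-C, 3:-B, 4:-B, 5:-B, 6:-C, 7:-C, 8:-C, 9:-C, 10:-C, 11:+C
Rule 4 (eight consecutive points on the same side of the centre line) is satisfied at point 9.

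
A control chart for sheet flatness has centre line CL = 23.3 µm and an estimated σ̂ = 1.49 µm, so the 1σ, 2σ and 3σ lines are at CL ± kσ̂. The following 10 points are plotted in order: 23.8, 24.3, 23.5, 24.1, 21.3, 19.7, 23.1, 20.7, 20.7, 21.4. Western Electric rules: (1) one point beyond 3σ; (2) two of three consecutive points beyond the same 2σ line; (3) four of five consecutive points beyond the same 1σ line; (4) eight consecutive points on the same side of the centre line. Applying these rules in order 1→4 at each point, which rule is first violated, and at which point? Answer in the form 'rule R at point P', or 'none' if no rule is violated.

Zone of each point (C = within 1σ̂, B = 1σ̂–2σ̂, A = 2σ̂–3σ̂, * = beyond 3σ̂; sign = side of CL): 1:+C, 2:+C, 3:+C, 4:+C, 5:-B, 6:-A, 7:-C, 8:-B, 9:-B, 10:-B
Rule 3 (four of five consecutive points beyond the same 1σ limit) is satisfied at point 9.

rule 3 at point 9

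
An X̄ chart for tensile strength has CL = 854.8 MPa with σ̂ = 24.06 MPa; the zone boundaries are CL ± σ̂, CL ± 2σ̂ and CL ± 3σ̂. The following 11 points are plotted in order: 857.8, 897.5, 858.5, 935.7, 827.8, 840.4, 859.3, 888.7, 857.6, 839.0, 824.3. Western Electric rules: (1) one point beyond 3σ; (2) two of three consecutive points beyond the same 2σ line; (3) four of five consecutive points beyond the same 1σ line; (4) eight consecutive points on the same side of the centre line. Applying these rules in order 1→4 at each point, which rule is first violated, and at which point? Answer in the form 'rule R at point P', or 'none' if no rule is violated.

Zone of each point (C = within 1σ̂, B = 1σ̂–2σ̂, A = 2σ̂–3σ̂, * = beyond 3σ̂; sign = side of CL): 1:+C, 2:+B, 3:+C, 4:+*, 5:-B, 6:-C, 7:+C, 8:+B, 9:+C, 10:-C, 11:-B
Rule 1 (one point beyond the 3σ limits) is satisfied at point 4.

rule 1 at point 4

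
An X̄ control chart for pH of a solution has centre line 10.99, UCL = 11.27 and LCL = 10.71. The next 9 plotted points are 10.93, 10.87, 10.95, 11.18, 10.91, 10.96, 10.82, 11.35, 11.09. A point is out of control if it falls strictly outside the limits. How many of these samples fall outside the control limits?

Compare each point to [10.71, 11.27]: sample 8 = 11.35 > UCL.

1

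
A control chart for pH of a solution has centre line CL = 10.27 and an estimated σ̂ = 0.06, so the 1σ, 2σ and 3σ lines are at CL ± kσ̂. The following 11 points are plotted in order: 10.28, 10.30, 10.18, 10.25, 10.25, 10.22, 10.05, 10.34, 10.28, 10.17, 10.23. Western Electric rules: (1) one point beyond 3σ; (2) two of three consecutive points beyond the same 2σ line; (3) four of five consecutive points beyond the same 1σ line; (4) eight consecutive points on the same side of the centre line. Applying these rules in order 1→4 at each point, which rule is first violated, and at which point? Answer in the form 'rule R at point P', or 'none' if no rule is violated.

Zone of each point (C = within 1σ̂, B = 1σ̂–2σ̂, A = 2σ̂–3σ̂, * = beyond 3σ̂; sign = side of CL): 1:+C, 2:+C, 3:-B, 4:-C, 5:-C, 6:-C, 7:-*, 8:+B, 9:+C, 10:-B, 11:-C
Rule 1 (one point beyond the 3σ limits) is satisfied at point 7.

rule 1 at point 7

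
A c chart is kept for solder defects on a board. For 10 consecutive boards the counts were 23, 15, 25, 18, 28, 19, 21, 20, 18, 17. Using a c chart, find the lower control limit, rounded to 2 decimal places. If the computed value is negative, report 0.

c̄ = (23 + 15 + 25 + 18 + 28 + 19 + 21 + 20 + 18 + 17) / 10 = 204 / 10 = 20.4000
LCL = c̄ − 3√c̄ = 20.4000 − 3 × 4.5166 = 6.8501

6.85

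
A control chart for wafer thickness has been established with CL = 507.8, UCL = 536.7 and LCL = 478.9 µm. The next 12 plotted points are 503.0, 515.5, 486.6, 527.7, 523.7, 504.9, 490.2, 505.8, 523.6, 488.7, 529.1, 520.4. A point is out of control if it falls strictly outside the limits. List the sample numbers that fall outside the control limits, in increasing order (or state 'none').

All 12 points lie within [478.9, 536.7].

none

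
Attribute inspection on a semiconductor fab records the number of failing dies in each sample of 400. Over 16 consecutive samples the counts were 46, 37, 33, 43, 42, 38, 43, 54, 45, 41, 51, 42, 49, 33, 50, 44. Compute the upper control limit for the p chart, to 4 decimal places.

p̄ = Σdᵢ / (k·n) = 691 / (16 × 400) = 0.10797
UCL = p̄ + 3·√(p̄(1−p̄)/n) = 0.10797 + 3 × √(0.10797×0.89203/400) = 0.10797 + 3 × 0.01552 = 0.15452

0.1545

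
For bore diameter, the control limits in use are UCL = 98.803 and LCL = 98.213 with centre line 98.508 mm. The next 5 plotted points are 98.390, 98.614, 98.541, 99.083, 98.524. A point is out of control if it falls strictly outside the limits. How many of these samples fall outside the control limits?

Compare each point to [98.213, 98.803]: sample 4 = 99.083 > UCL.

1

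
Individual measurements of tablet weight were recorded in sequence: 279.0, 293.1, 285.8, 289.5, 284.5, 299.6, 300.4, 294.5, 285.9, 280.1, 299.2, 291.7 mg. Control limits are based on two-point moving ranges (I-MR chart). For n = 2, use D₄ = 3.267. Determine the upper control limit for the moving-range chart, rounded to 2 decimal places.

Moving ranges: 14.1, 7.3, 3.7, 5.0, 15.1, 0.8, 5.9, 8.6, 5.8, 19.1, 7.5; M̄R̄ = 92.9000 / 11 = 8.4455
UCL_MR = D₄·M̄R̄ = 3.267 × 8.4455 = 27.5913

27.59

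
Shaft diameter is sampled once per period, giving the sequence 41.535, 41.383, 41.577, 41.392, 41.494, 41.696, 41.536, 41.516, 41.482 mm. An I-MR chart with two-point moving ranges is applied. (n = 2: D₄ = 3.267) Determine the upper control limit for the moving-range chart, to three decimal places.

Moving ranges: 0.152, 0.194, 0.185, 0.102, 0.202, 0.160, 0.020, 0.034; M̄R̄ = 1.0490 / 8 = 0.1311
UCL_MR = D₄·M̄R̄ = 3.267 × 0.1311 = 0.4284

0.428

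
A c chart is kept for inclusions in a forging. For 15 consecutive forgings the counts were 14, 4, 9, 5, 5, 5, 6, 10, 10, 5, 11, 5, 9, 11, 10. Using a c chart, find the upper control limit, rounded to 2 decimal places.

c̄ = (14 + 4 + 9 + 5 + 5 + 5 + 6 + 10 + 10 + 5 + 11 + 5 + 9 + 11 + 10) / 15 = 119 / 15 = 7.9333
UCL = c̄ + 3√c̄ = 7.9333 + 3 × √7.9333 = 7.9333 + 3 × 2.8166 = 16.3832

16.38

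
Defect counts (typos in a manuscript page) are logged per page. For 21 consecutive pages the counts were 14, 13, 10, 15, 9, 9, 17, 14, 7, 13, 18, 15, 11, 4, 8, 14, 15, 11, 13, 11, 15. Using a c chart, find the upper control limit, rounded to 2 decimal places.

c̄ = (14 + 13 + 10 + 15 + 9 + 9 + 17 + 14 + 7 + 13 + 18 + 15 + 11 + 4 + 8 + 14 + 15 + 11 + 13 + 11 + 15) / 21 = 256 / 21 = 12.1905
UCL = c̄ + 3√c̄ = 12.1905 + 3 × √12.1905 = 12.1905 + 3 × 3.4915 = 22.6649

22.66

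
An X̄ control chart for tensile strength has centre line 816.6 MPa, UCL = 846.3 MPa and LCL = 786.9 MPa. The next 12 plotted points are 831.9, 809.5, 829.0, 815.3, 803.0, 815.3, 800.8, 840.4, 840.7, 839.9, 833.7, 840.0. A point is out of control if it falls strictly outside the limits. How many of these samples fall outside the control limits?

0

All 12 points lie within [786.9, 846.3].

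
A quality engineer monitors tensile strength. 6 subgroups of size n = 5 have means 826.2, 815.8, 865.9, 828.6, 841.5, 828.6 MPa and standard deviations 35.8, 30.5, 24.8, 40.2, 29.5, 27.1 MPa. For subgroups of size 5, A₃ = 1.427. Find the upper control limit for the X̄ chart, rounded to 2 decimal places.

X̄̄ = (826.2 + 815.8 + 865.9 + 828.6 + 841.5 + 828.6) / 6 = 834.4333
s̄ = (35.8 + 30.5 + 24.8 + 40.2 + 29.5 + 27.1) / 6 = 31.3167
UCL = X̄̄ + A₃·s̄ = 834.4333 + 1.427 × 31.3167 = 879.1222

879.12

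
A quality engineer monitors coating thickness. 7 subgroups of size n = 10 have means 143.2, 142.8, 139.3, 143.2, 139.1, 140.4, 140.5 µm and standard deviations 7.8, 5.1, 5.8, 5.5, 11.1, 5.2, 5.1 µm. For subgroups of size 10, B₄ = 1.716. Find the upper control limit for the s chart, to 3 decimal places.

11.179

s̄ = (7.8 + 5.1 + 5.8 + 5.5 + 11.1 + 5.2 + 5.1) / 7 = 6.5143
UCL_s = B₄·s̄ = 1.716 × 6.5143 = 11.1785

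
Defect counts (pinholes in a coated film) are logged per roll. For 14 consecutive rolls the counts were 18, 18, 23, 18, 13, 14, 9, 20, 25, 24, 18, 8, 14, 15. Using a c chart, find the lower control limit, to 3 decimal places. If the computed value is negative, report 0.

4.585

c̄ = (18 + 18 + 23 + 18 + 13 + 14 + 9 + 20 + 25 + 24 + 18 + 8 + 14 + 15) / 14 = 237 / 14 = 16.9286
LCL = c̄ − 3√c̄ = 16.9286 − 3 × 4.1144 = 4.5853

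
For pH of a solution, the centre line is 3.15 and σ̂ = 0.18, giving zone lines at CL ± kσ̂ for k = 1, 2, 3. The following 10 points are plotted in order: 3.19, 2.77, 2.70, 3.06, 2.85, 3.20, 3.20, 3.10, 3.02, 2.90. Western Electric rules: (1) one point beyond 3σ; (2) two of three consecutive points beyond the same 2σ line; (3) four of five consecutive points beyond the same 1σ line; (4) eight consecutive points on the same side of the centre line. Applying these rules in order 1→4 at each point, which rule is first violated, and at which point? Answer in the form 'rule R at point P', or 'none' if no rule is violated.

rule 2 at point 3

Zone of each point (C = within 1σ̂, B = 1σ̂–2σ̂, A = 2σ̂–3σ̂, * = beyond 3σ̂; sign = side of CL): 1:+C, 2:-A, 3:-A, 4:-C, 5:-B, 6:+C, 7:+C, 8:-C, 9:-C, 10:-B
Rule 2 (two of three consecutive points beyond the same 2σ limit) is satisfied at point 3.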